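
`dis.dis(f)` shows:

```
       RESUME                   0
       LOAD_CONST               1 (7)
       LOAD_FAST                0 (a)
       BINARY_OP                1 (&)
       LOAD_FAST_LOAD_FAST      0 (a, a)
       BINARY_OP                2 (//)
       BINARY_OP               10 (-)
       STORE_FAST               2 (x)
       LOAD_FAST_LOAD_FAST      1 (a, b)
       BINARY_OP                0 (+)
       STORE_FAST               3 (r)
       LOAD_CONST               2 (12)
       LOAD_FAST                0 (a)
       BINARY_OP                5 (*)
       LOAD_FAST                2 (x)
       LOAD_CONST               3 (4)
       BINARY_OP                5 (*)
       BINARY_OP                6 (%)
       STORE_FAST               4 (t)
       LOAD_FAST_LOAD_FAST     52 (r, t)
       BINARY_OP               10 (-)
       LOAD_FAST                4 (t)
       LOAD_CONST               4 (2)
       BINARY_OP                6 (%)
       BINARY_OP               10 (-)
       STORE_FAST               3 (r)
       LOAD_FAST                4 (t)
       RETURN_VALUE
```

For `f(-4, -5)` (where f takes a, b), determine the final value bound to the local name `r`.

-9

LOAD_CONST → push 7. Stack: [7]
LOAD_FAST a → push -4. Stack: [7, -4]
BINARY_OP & → 7 & -4 = 4. Stack: [4]
LOAD_FAST_LOAD_FAST a,a → push -4,-4. Stack: [4, -4, -4]
BINARY_OP // → -4 // -4 = 1. Stack: [4, 1]
BINARY_OP - → 4 - 1 = 3. Stack: [3]
STORE_FAST x → x=3. Stack: []
LOAD_FAST_LOAD_FAST a,b → push -4,-5. Stack: [-4, -5]
BINARY_OP + → -4 + -5 = -9. Stack: [-9]
STORE_FAST r → r=-9. Stack: []
LOAD_CONST → push 12. Stack: [12]
LOAD_FAST a → push -4. Stack: [12, -4]
BINARY_OP * → 12 * -4 = -48. Stack: [-48]
LOAD_FAST x → push 3. Stack: [-48, 3]
LOAD_CONST → push 4. Stack: [-48, 3, 4]
BINARY_OP * → 3 * 4 = 12. Stack: [-48, 12]
BINARY_OP % → -48 % 12 = 0. Stack: [0]
STORE_FAST t → t=0. Stack: []
LOAD_FAST_LOAD_FAST r,t → push -9,0. Stack: [-9, 0]
BINARY_OP - → -9 - 0 = -9. Stack: [-9]
LOAD_FAST t → push 0. Stack: [-9, 0]
LOAD_CONST → push 2. Stack: [-9, 0, 2]
BINARY_OP % → 0 % 2 = 0. Stack: [-9, 0]
BINARY_OP - → -9 - 0 = -9. Stack: [-9]
STORE_FAST r → r=-9. Stack: []
LOAD_FAST t → push 0. Stack: [0]
RETURN_VALUE → return 0.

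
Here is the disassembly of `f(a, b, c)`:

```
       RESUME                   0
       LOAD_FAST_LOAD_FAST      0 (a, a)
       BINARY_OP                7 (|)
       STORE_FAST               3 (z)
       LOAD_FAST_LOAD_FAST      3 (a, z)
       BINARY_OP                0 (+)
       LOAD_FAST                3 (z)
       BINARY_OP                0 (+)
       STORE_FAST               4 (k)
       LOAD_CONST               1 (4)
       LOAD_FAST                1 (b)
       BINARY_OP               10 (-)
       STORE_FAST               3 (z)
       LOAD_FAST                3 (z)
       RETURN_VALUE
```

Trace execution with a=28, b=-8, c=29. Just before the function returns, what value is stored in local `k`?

84

LOAD_FAST_LOAD_FAST a,a → push 28,28. Stack: [28, 28]
BINARY_OP | → 28 | 28 = 28. Stack: [28]
STORE_FAST z → z=28. Stack: []
LOAD_FAST_LOAD_FAST a,z → push 28,28. Stack: [28, 28]
BINARY_OP + → 28 + 28 = 56. Stack: [56]
LOAD_FAST z → push 28. Stack: [56, 28]
BINARY_OP + → 56 + 28 = 84. Stack: [84]
STORE_FAST k → k=84. Stack: []
LOAD_CONST → push 4. Stack: [4]
LOAD_FAST b → push -8. Stack: [4, -8]
BINARY_OP - → 4 - -8 = 12. Stack: [12]
STORE_FAST z → z=12. Stack: []
LOAD_FAST z → push 12. Stack: [12]
RETURN_VALUE → return 12.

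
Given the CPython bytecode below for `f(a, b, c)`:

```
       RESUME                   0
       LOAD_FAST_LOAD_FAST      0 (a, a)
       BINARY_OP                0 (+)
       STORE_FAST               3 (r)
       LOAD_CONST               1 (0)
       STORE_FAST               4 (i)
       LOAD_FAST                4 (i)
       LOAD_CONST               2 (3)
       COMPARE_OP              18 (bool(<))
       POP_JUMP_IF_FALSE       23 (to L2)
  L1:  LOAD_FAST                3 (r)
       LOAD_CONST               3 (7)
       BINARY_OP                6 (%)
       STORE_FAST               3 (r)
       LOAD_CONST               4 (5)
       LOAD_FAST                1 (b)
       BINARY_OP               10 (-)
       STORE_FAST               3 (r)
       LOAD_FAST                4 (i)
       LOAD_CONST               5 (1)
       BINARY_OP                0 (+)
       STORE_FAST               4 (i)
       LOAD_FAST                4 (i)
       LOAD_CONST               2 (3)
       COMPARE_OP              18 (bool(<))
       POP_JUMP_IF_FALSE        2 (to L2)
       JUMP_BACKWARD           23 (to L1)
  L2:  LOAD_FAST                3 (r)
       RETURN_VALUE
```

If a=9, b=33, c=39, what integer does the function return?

-28

LOAD_FAST_LOAD_FAST a,a → push 9,9. Stack: [9, 9]
BINARY_OP + → 9 + 9 = 18. Stack: [18]
STORE_FAST r → r=18. Stack: []
LOAD_CONST → push 0. Stack: [0]
STORE_FAST i → i=0. Stack: []
LOAD_FAST i → push 0. Stack: [0]
LOAD_CONST → push 3. Stack: [0, 3]
COMPARE_OP bool(<) → 0 vs 3 = True. Stack: [True]
POP_JUMP_IF_FALSE → pop True; no jump. Stack: []
LOAD_FAST r → push 18. Stack: [18]
LOAD_CONST → push 7. Stack: [18, 7]
BINARY_OP % → 18 % 7 = 4. Stack: [4]
STORE_FAST r → r=4. Stack: []
LOAD_CONST → push 5. Stack: [5]
LOAD_FAST b → push 33. Stack: [5, 33]
BINARY_OP - → 5 - 33 = -28. Stack: [-28]
STORE_FAST r → r=-28. Stack: []
LOAD_FAST i → push 0. Stack: [0]
LOAD_CONST → push 1. Stack: [0, 1]
BINARY_OP + → 0 + 1 = 1. Stack: [1]
STORE_FAST i → i=1. Stack: []
LOAD_FAST i → push 1. Stack: [1]
LOAD_CONST → push 3. Stack: [1, 3]
COMPARE_OP bool(<) → 1 vs 3 = True. Stack: [True]
POP_JUMP_IF_FALSE → pop True; no jump. Stack: []
LOAD_FAST r → push -28. Stack: [-28]
LOAD_CONST → push 7. Stack: [-28, 7]
BINARY_OP % → -28 % 7 = 0. Stack: [0]
STORE_FAST r → r=0. Stack: []
LOAD_CONST → push 5. Stack: [5]
LOAD_FAST b → push 33. Stack: [5, 33]
BINARY_OP - → 5 - 33 = -28. Stack: [-28]
STORE_FAST r → r=-28. Stack: []
LOAD_FAST i → push 1. Stack: [1]
LOAD_CONST → push 1. Stack: [1, 1]
BINARY_OP + → 1 + 1 = 2. Stack: [2]
STORE_FAST i → i=2. Stack: []
LOAD_FAST i → push 2. Stack: [2]
LOAD_CONST → push 3. Stack: [2, 3]
COMPARE_OP bool(<) → 2 vs 3 = True. Stack: [True]
POP_JUMP_IF_FALSE → pop True; no jump. Stack: []
LOAD_FAST r → push -28. Stack: [-28]
LOAD_CONST → push 7. Stack: [-28, 7]
BINARY_OP % → -28 % 7 = 0. Stack: [0]
STORE_FAST r → r=0. Stack: []
LOAD_CONST → push 5. Stack: [5]
LOAD_FAST b → push 33. Stack: [5, 33]
BINARY_OP - → 5 - 33 = -28. Stack: [-28]
STORE_FAST r → r=-28. Stack: []
LOAD_FAST i → push 2. Stack: [2]
LOAD_CONST → push 1. Stack: [2, 1]
BINARY_OP + → 2 + 1 = 3. Stack: [3]
STORE_FAST i → i=3. Stack: []
LOAD_FAST i → push 3. Stack: [3]
LOAD_CONST → push 3. Stack: [3, 3]
COMPARE_OP bool(<) → 3 vs 3 = False. Stack: [False]
POP_JUMP_IF_FALSE → pop False; jump. Stack: []
LOAD_FAST r → push -28. Stack: [-28]
RETURN_VALUE → return -28.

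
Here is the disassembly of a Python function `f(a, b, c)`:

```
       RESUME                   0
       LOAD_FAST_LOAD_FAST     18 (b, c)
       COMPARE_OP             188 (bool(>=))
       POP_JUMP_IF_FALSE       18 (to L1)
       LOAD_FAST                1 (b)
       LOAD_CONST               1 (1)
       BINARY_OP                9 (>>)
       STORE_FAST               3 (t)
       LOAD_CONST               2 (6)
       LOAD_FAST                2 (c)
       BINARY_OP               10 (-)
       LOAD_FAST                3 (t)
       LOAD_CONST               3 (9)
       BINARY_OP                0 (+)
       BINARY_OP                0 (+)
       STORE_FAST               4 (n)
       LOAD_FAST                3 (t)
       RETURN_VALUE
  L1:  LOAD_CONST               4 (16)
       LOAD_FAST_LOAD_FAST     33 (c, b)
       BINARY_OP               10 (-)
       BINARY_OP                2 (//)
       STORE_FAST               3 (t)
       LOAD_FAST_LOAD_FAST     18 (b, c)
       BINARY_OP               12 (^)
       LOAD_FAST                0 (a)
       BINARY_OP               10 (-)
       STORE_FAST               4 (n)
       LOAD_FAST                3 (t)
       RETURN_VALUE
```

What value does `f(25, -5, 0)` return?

LOAD_FAST_LOAD_FAST b,c → push -5,0. Stack: [-5, 0]
COMPARE_OP bool(>=) → -5 vs 0 = False. Stack: [False]
POP_JUMP_IF_FALSE → pop False; jump. Stack: []
LOAD_CONST → push 16. Stack: [16]
LOAD_FAST_LOAD_FAST c,b → push 0,-5. Stack: [16, 0, -5]
BINARY_OP - → 0 - -5 = 5. Stack: [16, 5]
BINARY_OP // → 16 // 5 = 3. Stack: [3]
STORE_FAST t → t=3. Stack: []
LOAD_FAST_LOAD_FAST b,c → push -5,0. Stack: [-5, 0]
BINARY_OP ^ → -5 ^ 0 = -5. Stack: [-5]
LOAD_FAST a → push 25. Stack: [-5, 25]
BINARY_OP - → -5 - 25 = -30. Stack: [-30]
STORE_FAST n → n=-30. Stack: []
LOAD_FAST t → push 3. Stack: [3]
RETURN_VALUE → return 3.

3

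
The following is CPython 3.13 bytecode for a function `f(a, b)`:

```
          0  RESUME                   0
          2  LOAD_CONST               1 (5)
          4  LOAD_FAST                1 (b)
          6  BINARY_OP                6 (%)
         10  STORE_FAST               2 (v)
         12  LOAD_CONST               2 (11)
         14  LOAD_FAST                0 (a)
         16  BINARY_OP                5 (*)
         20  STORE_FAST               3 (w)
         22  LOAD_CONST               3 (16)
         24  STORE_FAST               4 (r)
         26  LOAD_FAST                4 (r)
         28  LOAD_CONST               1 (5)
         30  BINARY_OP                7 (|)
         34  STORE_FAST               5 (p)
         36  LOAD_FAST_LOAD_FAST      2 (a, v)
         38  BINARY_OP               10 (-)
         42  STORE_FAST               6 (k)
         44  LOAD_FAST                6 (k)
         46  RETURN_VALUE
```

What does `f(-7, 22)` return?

LOAD_CONST → push 5. Stack: [5]
LOAD_FAST b → push 22. Stack: [5, 22]
BINARY_OP % → 5 % 22 = 5. Stack: [5]
STORE_FAST v → v=5. Stack: []
LOAD_CONST → push 11. Stack: [11]
LOAD_FAST a → push -7. Stack: [11, -7]
BINARY_OP * → 11 * -7 = -77. Stack: [-77]
STORE_FAST w → w=-77. Stack: []
LOAD_CONST → push 16. Stack: [16]
STORE_FAST r → r=16. Stack: []
LOAD_FAST r → push 16. Stack: [16]
LOAD_CONST → push 5. Stack: [16, 5]
BINARY_OP | → 16 | 5 = 21. Stack: [21]
STORE_FAST p → p=21. Stack: []
LOAD_FAST_LOAD_FAST a,v → push -7,5. Stack: [-7, 5]
BINARY_OP - → -7 - 5 = -12. Stack: [-12]
STORE_FAST k → k=-12. Stack: []
LOAD_FAST k → push -12. Stack: [-12]
RETURN_VALUE → return -12.

-12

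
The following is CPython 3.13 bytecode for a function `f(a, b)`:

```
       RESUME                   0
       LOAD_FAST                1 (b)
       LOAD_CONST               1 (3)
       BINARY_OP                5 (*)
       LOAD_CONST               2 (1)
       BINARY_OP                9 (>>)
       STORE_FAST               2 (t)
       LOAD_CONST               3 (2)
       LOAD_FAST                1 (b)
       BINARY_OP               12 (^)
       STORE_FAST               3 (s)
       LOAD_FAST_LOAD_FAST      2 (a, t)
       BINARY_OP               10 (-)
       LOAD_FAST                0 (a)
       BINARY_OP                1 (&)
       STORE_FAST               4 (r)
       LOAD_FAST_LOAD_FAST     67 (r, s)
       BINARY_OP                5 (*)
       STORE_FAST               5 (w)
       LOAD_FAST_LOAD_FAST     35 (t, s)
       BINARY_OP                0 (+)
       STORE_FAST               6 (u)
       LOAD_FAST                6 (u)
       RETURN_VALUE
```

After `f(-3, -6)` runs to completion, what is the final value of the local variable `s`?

LOAD_FAST b → push -6. Stack: [-6]
LOAD_CONST → push 3. Stack: [-6, 3]
BINARY_OP * → -6 * 3 = -18. Stack: [-18]
LOAD_CONST → push 1. Stack: [-18, 1]
BINARY_OP >> → -18 >> 1 = -9. Stack: [-9]
STORE_FAST t → t=-9. Stack: []
LOAD_CONST → push 2. Stack: [2]
LOAD_FAST b → push -6. Stack: [2, -6]
BINARY_OP ^ → 2 ^ -6 = -8. Stack: [-8]
STORE_FAST s → s=-8. Stack: []
LOAD_FAST_LOAD_FAST a,t → push -3,-9. Stack: [-3, -9]
BINARY_OP - → -3 - -9 = 6. Stack: [6]
LOAD_FAST a → push -3. Stack: [6, -3]
BINARY_OP & → 6 & -3 = 4. Stack: [4]
STORE_FAST r → r=4. Stack: []
LOAD_FAST_LOAD_FAST r,s → push 4,-8. Stack: [4, -8]
BINARY_OP * → 4 * -8 = -32. Stack: [-32]
STORE_FAST w → w=-32. Stack: []
LOAD_FAST_LOAD_FAST t,s → push -9,-8. Stack: [-9, -8]
BINARY_OP + → -9 + -8 = -17. Stack: [-17]
STORE_FAST u → u=-17. Stack: []
LOAD_FAST u → push -17. Stack: [-17]
RETURN_VALUE → return -17.

-8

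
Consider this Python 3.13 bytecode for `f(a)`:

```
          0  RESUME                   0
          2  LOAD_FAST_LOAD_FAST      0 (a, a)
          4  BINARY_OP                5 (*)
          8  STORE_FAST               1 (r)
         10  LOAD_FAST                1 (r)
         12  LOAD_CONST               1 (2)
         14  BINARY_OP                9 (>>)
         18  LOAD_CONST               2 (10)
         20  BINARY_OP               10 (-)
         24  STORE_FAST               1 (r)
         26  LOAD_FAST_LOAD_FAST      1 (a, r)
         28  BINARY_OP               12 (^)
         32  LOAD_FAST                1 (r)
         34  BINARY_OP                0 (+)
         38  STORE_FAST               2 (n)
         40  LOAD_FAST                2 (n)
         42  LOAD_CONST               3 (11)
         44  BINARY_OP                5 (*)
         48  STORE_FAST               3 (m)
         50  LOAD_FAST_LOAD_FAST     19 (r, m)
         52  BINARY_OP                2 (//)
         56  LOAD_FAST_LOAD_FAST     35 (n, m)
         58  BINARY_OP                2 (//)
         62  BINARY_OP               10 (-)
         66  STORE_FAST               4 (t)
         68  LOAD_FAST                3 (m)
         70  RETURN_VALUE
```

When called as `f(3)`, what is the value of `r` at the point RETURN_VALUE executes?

LOAD_FAST_LOAD_FAST a,a → push 3,3. Stack: [3, 3]
BINARY_OP * → 3 * 3 = 9. Stack: [9]
STORE_FAST r → r=9. Stack: []
LOAD_FAST r → push 9. Stack: [9]
LOAD_CONST → push 2. Stack: [9, 2]
BINARY_OP >> → 9 >> 2 = 2. Stack: [2]
LOAD_CONST → push 10. Stack: [2, 10]
BINARY_OP - → 2 - 10 = -8. Stack: [-8]
STORE_FAST r → r=-8. Stack: []
LOAD_FAST_LOAD_FAST a,r → push 3,-8. Stack: [3, -8]
BINARY_OP ^ → 3 ^ -8 = -5. Stack: [-5]
LOAD_FAST r → push -8. Stack: [-5, -8]
BINARY_OP + → -5 + -8 = -13. Stack: [-13]
STORE_FAST n → n=-13. Stack: []
LOAD_FAST n → push -13. Stack: [-13]
LOAD_CONST → push 11. Stack: [-13, 11]
BINARY_OP * → -13 * 11 = -143. Stack: [-143]
STORE_FAST m → m=-143. Stack: []
LOAD_FAST_LOAD_FAST r,m → push -8,-143. Stack: [-8, -143]
BINARY_OP // → -8 // -143 = 0. Stack: [0]
LOAD_FAST_LOAD_FAST n,m → push -13,-143. Stack: [0, -13, -143]
BINARY_OP // → -13 // -143 = 0. Stack: [0, 0]
BINARY_OP - → 0 - 0 = 0. Stack: [0]
STORE_FAST t → t=0. Stack: []
LOAD_FAST m → push -143. Stack: [-143]
RETURN_VALUE → return -143.

-8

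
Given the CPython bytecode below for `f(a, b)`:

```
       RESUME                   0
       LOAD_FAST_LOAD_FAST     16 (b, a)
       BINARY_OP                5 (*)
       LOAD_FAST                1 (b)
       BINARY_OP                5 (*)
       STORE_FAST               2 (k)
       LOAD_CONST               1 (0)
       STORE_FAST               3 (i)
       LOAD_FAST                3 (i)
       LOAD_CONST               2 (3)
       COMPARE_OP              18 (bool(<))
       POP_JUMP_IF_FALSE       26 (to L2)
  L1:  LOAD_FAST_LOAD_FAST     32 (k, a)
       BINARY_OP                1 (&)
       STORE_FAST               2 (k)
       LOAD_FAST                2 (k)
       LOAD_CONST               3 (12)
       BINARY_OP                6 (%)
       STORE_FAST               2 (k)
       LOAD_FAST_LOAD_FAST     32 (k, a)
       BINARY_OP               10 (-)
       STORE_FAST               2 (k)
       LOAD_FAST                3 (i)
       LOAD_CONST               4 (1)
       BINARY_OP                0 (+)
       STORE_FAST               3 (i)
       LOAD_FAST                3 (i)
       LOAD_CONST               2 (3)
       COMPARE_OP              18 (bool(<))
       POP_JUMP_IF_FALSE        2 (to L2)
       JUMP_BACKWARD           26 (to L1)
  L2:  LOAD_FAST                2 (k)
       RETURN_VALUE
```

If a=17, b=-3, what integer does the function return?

LOAD_FAST_LOAD_FAST b,a → push -3,17
BINARY_OP * → -3 * 17 = -51
LOAD_FAST b → push -3
BINARY_OP * → -51 * -3 = 153
STORE_FAST k → k=153
LOAD_CONST → push 0
STORE_FAST i → i=0
LOAD_FAST i → push 0
LOAD_CONST → push 3
COMPARE_OP bool(<) → 0 vs 3 = True
POP_JUMP_IF_FALSE → pop True; no jump
LOAD_FAST_LOAD_FAST k,a → push 153,17
BINARY_OP & → 153 & 17 = 17
STORE_FAST k → k=17
LOAD_FAST k → push 17
LOAD_CONST → push 12
BINARY_OP % → 17 % 12 = 5
STORE_FAST k → k=5
LOAD_FAST_LOAD_FAST k,a → push 5,17
BINARY_OP - → 5 - 17 = -12
STORE_FAST k → k=-12
LOAD_FAST i → push 0
LOAD_CONST → push 1
BINARY_OP + → 0 + 1 = 1
STORE_FAST i → i=1
LOAD_FAST i → push 1
LOAD_CONST → push 3
COMPARE_OP bool(<) → 1 vs 3 = True
POP_JUMP_IF_FALSE → pop True; no jump
LOAD_FAST_LOAD_FAST k,a → push -12,17
BINARY_OP & → -12 & 17 = 16
STORE_FAST k → k=16
LOAD_FAST k → push 16
LOAD_CONST → push 12
BINARY_OP % → 16 % 12 = 4
STORE_FAST k → k=4
LOAD_FAST_LOAD_FAST k,a → push 4,17
BINARY_OP - → 4 - 17 = -13
STORE_FAST k → k=-13
LOAD_FAST i → push 1
LOAD_CONST → push 1
BINARY_OP + → 1 + 1 = 2
STORE_FAST i → i=2
LOAD_FAST i → push 2
LOAD_CONST → push 3
COMPARE_OP bool(<) → 2 vs 3 = True
POP_JUMP_IF_FALSE → pop True; no jump
LOAD_FAST_LOAD_FAST k,a → push -13,17
BINARY_OP & → -13 & 17 = 17
STORE_FAST k → k=17
LOAD_FAST k → push 17
LOAD_CONST → push 12
BINARY_OP % → 17 % 12 = 5
STORE_FAST k → k=5
LOAD_FAST_LOAD_FAST k,a → push 5,17
BINARY_OP - → 5 - 17 = -12
STORE_FAST k → k=-12
LOAD_FAST i → push 2
LOAD_CONST → push 1
BINARY_OP + → 2 + 1 = 3
STORE_FAST i → i=3
LOAD_FAST i → push 3
LOAD_CONST → push 3
COMPARE_OP bool(<) → 3 vs 3 = False
POP_JUMP_IF_FALSE → pop False; jump
LOAD_FAST k → push -12
RETURN_VALUE → return -12.

-12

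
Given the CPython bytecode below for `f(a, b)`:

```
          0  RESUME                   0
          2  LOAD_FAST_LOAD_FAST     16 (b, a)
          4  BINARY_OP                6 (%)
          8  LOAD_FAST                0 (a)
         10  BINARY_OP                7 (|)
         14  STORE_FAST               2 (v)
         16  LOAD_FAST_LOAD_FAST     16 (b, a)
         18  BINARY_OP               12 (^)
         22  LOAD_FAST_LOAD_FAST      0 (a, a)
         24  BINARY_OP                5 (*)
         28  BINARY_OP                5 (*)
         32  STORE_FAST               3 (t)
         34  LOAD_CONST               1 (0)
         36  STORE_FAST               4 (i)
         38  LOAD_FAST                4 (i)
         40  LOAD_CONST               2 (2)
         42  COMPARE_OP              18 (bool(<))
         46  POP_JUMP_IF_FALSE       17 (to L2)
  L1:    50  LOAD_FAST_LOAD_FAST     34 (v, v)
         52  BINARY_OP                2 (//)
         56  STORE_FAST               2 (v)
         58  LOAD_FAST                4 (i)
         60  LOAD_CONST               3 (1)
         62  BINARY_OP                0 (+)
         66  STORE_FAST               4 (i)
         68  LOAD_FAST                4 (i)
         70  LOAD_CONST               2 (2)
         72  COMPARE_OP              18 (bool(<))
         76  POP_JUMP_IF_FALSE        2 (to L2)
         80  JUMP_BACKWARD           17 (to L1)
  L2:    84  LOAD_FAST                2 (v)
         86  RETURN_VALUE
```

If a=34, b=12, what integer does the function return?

1

LOAD_FAST_LOAD_FAST b,a → push 12,34. Stack: [12, 34]
BINARY_OP % → 12 % 34 = 12. Stack: [12]
LOAD_FAST a → push 34. Stack: [12, 34]
BINARY_OP | → 12 | 34 = 46. Stack: [46]
STORE_FAST v → v=46. Stack: []
LOAD_FAST_LOAD_FAST b,a → push 12,34. Stack: [12, 34]
BINARY_OP ^ → 12 ^ 34 = 46. Stack: [46]
LOAD_FAST_LOAD_FAST a,a → push 34,34. Stack: [46, 34, 34]
BINARY_OP * → 34 * 34 = 1156. Stack: [46, 1156]
BINARY_OP * → 46 * 1156 = 53176. Stack: [53176]
STORE_FAST t → t=53176. Stack: []
LOAD_CONST → push 0. Stack: [0]
STORE_FAST i → i=0. Stack: []
LOAD_FAST i → push 0. Stack: [0]
LOAD_CONST → push 2. Stack: [0, 2]
COMPARE_OP bool(<) → 0 vs 2 = True. Stack: [True]
POP_JUMP_IF_FALSE → pop True; no jump. Stack: []
LOAD_FAST_LOAD_FAST v,v → push 46,46. Stack: [46, 46]
BINARY_OP // → 46 // 46 = 1. Stack: [1]
STORE_FAST v → v=1. Stack: []
LOAD_FAST i → push 0. Stack: [0]
LOAD_CONST → push 1. Stack: [0, 1]
BINARY_OP + → 0 + 1 = 1. Stack: [1]
STORE_FAST i → i=1. Stack: []
LOAD_FAST i → push 1. Stack: [1]
LOAD_CONST → push 2. Stack: [1, 2]
COMPARE_OP bool(<) → 1 vs 2 = True. Stack: [True]
POP_JUMP_IF_FALSE → pop True; no jump. Stack: []
LOAD_FAST_LOAD_FAST v,v → push 1,1. Stack: [1, 1]
BINARY_OP // → 1 // 1 = 1. Stack: [1]
STORE_FAST v → v=1. Stack: []
LOAD_FAST i → push 1. Stack: [1]
LOAD_CONST → push 1. Stack: [1, 1]
BINARY_OP + → 1 + 1 = 2. Stack: [2]
STORE_FAST i → i=2. Stack: []
LOAD_FAST i → push 2. Stack: [2]
LOAD_CONST → push 2. Stack: [2, 2]
COMPARE_OP bool(<) → 2 vs 2 = False. Stack: [False]
POP_JUMP_IF_FALSE → pop False; jump. Stack: []
LOAD_FAST v → push 1. Stack: [1]
RETURN_VALUE → return 1.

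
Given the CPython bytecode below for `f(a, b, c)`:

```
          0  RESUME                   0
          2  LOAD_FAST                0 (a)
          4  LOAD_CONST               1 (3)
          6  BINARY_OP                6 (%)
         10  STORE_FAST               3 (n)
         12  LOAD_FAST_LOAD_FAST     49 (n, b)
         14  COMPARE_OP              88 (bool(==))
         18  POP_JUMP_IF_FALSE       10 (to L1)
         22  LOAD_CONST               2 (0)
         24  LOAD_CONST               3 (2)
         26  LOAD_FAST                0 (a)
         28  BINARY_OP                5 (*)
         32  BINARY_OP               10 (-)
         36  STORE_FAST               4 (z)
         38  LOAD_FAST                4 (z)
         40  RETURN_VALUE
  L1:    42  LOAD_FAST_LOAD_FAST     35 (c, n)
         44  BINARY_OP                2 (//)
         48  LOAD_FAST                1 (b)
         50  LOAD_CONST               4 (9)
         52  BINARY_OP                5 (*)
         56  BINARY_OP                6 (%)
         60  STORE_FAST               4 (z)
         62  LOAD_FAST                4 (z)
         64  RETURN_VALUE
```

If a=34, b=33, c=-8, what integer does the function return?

LOAD_FAST a → push 34. Stack: [34]
LOAD_CONST → push 3. Stack: [34, 3]
BINARY_OP % → 34 % 3 = 1. Stack: [1]
STORE_FAST n → n=1. Stack: []
LOAD_FAST_LOAD_FAST n,b → push 1,33. Stack: [1, 33]
COMPARE_OP bool(==) → 1 vs 33 = False. Stack: [False]
POP_JUMP_IF_FALSE → pop False; jump. Stack: []
LOAD_FAST_LOAD_FAST c,n → push -8,1. Stack: [-8, 1]
BINARY_OP // → -8 // 1 = -8. Stack: [-8]
LOAD_FAST b → push 33. Stack: [-8, 33]
LOAD_CONST → push 9. Stack: [-8, 33, 9]
BINARY_OP * → 33 * 9 = 297. Stack: [-8, 297]
BINARY_OP % → -8 % 297 = 289. Stack: [289]
STORE_FAST z → z=289. Stack: []
LOAD_FAST z → push 289. Stack: [289]
RETURN_VALUE → return 289.

289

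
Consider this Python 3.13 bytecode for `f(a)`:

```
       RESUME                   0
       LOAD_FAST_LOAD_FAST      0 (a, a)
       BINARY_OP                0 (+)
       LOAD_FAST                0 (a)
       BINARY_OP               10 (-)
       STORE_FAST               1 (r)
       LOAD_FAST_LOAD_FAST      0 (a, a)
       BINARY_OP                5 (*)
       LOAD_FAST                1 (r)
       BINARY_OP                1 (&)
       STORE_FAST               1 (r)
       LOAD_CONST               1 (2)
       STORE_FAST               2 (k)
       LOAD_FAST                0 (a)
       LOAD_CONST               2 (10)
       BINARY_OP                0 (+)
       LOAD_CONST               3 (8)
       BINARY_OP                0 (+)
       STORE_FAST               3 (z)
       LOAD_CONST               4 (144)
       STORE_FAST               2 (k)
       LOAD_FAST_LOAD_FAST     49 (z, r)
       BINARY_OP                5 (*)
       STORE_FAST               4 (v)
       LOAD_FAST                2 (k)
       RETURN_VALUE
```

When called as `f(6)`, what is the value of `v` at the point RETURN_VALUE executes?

LOAD_FAST_LOAD_FAST a,a → push 6,6. Stack: [6, 6]
BINARY_OP + → 6 + 6 = 12. Stack: [12]
LOAD_FAST a → push 6. Stack: [12, 6]
BINARY_OP - → 12 - 6 = 6. Stack: [6]
STORE_FAST r → r=6. Stack: []
LOAD_FAST_LOAD_FAST a,a → push 6,6. Stack: [6, 6]
BINARY_OP * → 6 * 6 = 36. Stack: [36]
LOAD_FAST r → push 6. Stack: [36, 6]
BINARY_OP & → 36 & 6 = 4. Stack: [4]
STORE_FAST r → r=4. Stack: []
LOAD_CONST → push 2. Stack: [2]
STORE_FAST k → k=2. Stack: []
LOAD_FAST a → push 6. Stack: [6]
LOAD_CONST → push 10. Stack: [6, 10]
BINARY_OP + → 6 + 10 = 16. Stack: [16]
LOAD_CONST → push 8. Stack: [16, 8]
BINARY_OP + → 16 + 8 = 24. Stack: [24]
STORE_FAST z → z=24. Stack: []
LOAD_CONST → push 144. Stack: [144]
STORE_FAST k → k=144. Stack: []
LOAD_FAST_LOAD_FAST z,r → push 24,4. Stack: [24, 4]
BINARY_OP * → 24 * 4 = 96. Stack: [96]
STORE_FAST v → v=96. Stack: []
LOAD_FAST k → push 144. Stack: [144]
RETURN_VALUE → return 144.

96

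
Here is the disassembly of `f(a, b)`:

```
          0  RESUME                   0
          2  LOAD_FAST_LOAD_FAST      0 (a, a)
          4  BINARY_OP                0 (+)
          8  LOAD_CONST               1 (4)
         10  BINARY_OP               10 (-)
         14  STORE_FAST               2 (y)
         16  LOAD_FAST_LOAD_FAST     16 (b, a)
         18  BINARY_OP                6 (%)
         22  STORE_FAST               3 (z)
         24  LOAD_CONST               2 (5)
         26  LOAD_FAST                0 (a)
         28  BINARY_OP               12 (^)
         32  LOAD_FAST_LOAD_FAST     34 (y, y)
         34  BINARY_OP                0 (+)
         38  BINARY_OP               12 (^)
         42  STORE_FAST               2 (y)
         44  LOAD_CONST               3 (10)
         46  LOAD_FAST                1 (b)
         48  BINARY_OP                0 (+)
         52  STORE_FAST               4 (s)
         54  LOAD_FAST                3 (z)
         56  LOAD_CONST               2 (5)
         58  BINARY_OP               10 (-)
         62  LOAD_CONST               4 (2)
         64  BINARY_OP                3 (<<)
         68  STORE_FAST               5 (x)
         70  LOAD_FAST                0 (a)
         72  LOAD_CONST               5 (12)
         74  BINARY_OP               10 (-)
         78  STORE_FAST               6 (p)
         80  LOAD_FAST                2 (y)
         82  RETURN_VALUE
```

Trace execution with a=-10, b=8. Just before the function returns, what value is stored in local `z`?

LOAD_FAST_LOAD_FAST a,a → push -10,-10. Stack: [-10, -10]
BINARY_OP + → -10 + -10 = -20. Stack: [-20]
LOAD_CONST → push 4. Stack: [-20, 4]
BINARY_OP - → -20 - 4 = -24. Stack: [-24]
STORE_FAST y → y=-24. Stack: []
LOAD_FAST_LOAD_FAST b,a → push 8,-10. Stack: [8, -10]
BINARY_OP % → 8 % -10 = -2. Stack: [-2]
STORE_FAST z → z=-2. Stack: []
LOAD_CONST → push 5. Stack: [5]
LOAD_FAST a → push -10. Stack: [5, -10]
BINARY_OP ^ → 5 ^ -10 = -13. Stack: [-13]
LOAD_FAST_LOAD_FAST y,y → push -24,-24. Stack: [-13, -24, -24]
BINARY_OP + → -24 + -24 = -48. Stack: [-13, -48]
BINARY_OP ^ → -13 ^ -48 = 35. Stack: [35]
STORE_FAST y → y=35. Stack: []
LOAD_CONST → push 10. Stack: [10]
LOAD_FAST b → push 8. Stack: [10, 8]
BINARY_OP + → 10 + 8 = 18. Stack: [18]
STORE_FAST s → s=18. Stack: []
LOAD_FAST z → push -2. Stack: [-2]
LOAD_CONST → push 5. Stack: [-2, 5]
BINARY_OP - → -2 - 5 = -7. Stack: [-7]
LOAD_CONST → push 2. Stack: [-7, 2]
BINARY_OP << → -7 << 2 = -28. Stack: [-28]
STORE_FAST x → x=-28. Stack: []
LOAD_FAST a → push -10. Stack: [-10]
LOAD_CONST → push 12. Stack: [-10, 12]
BINARY_OP - → -10 - 12 = -22. Stack: [-22]
STORE_FAST p → p=-22. Stack: []
LOAD_FAST y → push 35. Stack: [35]
RETURN_VALUE → return 35.

-2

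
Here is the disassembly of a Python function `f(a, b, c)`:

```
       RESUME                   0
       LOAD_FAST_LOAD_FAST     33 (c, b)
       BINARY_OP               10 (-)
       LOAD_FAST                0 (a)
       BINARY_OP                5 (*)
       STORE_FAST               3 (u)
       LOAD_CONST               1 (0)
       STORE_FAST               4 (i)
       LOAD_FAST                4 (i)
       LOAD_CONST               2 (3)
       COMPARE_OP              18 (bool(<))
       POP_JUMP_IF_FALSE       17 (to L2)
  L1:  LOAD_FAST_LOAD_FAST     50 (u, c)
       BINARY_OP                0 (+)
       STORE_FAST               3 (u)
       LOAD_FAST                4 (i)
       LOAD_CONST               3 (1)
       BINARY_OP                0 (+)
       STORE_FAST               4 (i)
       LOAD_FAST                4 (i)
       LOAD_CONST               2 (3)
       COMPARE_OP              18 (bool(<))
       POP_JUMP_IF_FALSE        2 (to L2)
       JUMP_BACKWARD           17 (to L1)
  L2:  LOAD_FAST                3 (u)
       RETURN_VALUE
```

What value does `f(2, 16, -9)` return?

-77

LOAD_FAST_LOAD_FAST c,b → push -9,16. Stack: [-9, 16]
BINARY_OP - → -9 - 16 = -25. Stack: [-25]
LOAD_FAST a → push 2. Stack: [-25, 2]
BINARY_OP * → -25 * 2 = -50. Stack: [-50]
STORE_FAST u → u=-50. Stack: []
LOAD_CONST → push 0. Stack: [0]
STORE_FAST i → i=0. Stack: []
LOAD_FAST i → push 0. Stack: [0]
LOAD_CONST → push 3. Stack: [0, 3]
COMPARE_OP bool(<) → 0 vs 3 = True. Stack: [True]
POP_JUMP_IF_FALSE → pop True; no jump. Stack: []
LOAD_FAST_LOAD_FAST u,c → push -50,-9. Stack: [-50, -9]
BINARY_OP + → -50 + -9 = -59. Stack: [-59]
STORE_FAST u → u=-59. Stack: []
LOAD_FAST i → push 0. Stack: [0]
LOAD_CONST → push 1. Stack: [0, 1]
BINARY_OP + → 0 + 1 = 1. Stack: [1]
STORE_FAST i → i=1. Stack: []
LOAD_FAST i → push 1. Stack: [1]
LOAD_CONST → push 3. Stack: [1, 3]
COMPARE_OP bool(<) → 1 vs 3 = True. Stack: [True]
POP_JUMP_IF_FALSE → pop True; no jump. Stack: []
LOAD_FAST_LOAD_FAST u,c → push -59,-9. Stack: [-59, -9]
BINARY_OP + → -59 + -9 = -68. Stack: [-68]
STORE_FAST u → u=-68. Stack: []
LOAD_FAST i → push 1. Stack: [1]
LOAD_CONST → push 1. Stack: [1, 1]
BINARY_OP + → 1 + 1 = 2. Stack: [2]
STORE_FAST i → i=2. Stack: []
LOAD_FAST i → push 2. Stack: [2]
LOAD_CONST → push 3. Stack: [2, 3]
COMPARE_OP bool(<) → 2 vs 3 = True. Stack: [True]
POP_JUMP_IF_FALSE → pop True; no jump. Stack: []
LOAD_FAST_LOAD_FAST u,c → push -68,-9. Stack: [-68, -9]
BINARY_OP + → -68 + -9 = -77. Stack: [-77]
STORE_FAST u → u=-77. Stack: []
LOAD_FAST i → push 2. Stack: [2]
LOAD_CONST → push 1. Stack: [2, 1]
BINARY_OP + → 2 + 1 = 3. Stack: [3]
STORE_FAST i → i=3. Stack: []
LOAD_FAST i → push 3. Stack: [3]
LOAD_CONST → push 3. Stack: [3, 3]
COMPARE_OP bool(<) → 3 vs 3 = False. Stack: [False]
POP_JUMP_IF_FALSE → pop False; jump. Stack: []
LOAD_FAST u → push -77. Stack: [-77]
RETURN_VALUE → return -77.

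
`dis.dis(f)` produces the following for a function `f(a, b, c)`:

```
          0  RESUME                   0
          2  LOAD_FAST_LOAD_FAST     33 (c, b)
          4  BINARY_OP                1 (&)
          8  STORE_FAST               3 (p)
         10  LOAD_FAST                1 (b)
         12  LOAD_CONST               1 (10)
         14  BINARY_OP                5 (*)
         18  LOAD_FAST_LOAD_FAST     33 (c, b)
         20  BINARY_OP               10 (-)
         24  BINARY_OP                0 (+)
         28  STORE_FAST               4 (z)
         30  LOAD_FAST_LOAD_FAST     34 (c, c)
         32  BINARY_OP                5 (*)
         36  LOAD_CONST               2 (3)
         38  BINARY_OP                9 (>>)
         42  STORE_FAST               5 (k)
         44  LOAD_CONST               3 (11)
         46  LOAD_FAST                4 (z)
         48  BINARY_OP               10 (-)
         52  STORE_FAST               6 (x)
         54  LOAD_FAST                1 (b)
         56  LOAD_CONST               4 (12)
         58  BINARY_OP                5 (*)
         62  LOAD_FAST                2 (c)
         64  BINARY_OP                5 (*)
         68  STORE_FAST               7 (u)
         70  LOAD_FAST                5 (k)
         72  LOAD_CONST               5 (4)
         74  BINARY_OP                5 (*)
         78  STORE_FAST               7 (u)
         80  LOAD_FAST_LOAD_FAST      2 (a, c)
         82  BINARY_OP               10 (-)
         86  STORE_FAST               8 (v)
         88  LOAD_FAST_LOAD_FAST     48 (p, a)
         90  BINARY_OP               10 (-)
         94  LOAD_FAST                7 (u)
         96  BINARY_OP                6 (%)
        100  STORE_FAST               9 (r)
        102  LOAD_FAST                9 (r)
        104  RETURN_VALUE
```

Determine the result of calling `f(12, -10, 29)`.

8

LOAD_FAST_LOAD_FAST c,b → push 29,-10. Stack: [29, -10]
BINARY_OP & → 29 & -10 = 20. Stack: [20]
STORE_FAST p → p=20. Stack: []
LOAD_FAST b → push -10. Stack: [-10]
LOAD_CONST → push 10. Stack: [-10, 10]
BINARY_OP * → -10 * 10 = -100. Stack: [-100]
LOAD_FAST_LOAD_FAST c,b → push 29,-10. Stack: [-100, 29, -10]
BINARY_OP - → 29 - -10 = 39. Stack: [-100, 39]
BINARY_OP + → -100 + 39 = -61. Stack: [-61]
STORE_FAST z → z=-61. Stack: []
LOAD_FAST_LOAD_FAST c,c → push 29,29. Stack: [29, 29]
BINARY_OP * → 29 * 29 = 841. Stack: [841]
LOAD_CONST → push 3. Stack: [841, 3]
BINARY_OP >> → 841 >> 3 = 105. Stack: [105]
STORE_FAST k → k=105. Stack: []
LOAD_CONST → push 11. Stack: [11]
LOAD_FAST z → push -61. Stack: [11, -61]
BINARY_OP - → 11 - -61 = 72. Stack: [72]
STORE_FAST x → x=72. Stack: []
LOAD_FAST b → push -10. Stack: [-10]
LOAD_CONST → push 12. Stack: [-10, 12]
BINARY_OP * → -10 * 12 = -120. Stack: [-120]
LOAD_FAST c → push 29. Stack: [-120, 29]
BINARY_OP * → -120 * 29 = -3480. Stack: [-3480]
STORE_FAST u → u=-3480. Stack: []
LOAD_FAST k → push 105. Stack: [105]
LOAD_CONST → push 4. Stack: [105, 4]
BINARY_OP * → 105 * 4 = 420. Stack: [420]
STORE_FAST u → u=420. Stack: []
LOAD_FAST_LOAD_FAST a,c → push 12,29. Stack: [12, 29]
BINARY_OP - → 12 - 29 = -17. Stack: [-17]
STORE_FAST v → v=-17. Stack: []
LOAD_FAST_LOAD_FAST p,a → push 20,12. Stack: [20, 12]
BINARY_OP - → 20 - 12 = 8. Stack: [8]
LOAD_FAST u → push 420. Stack: [8, 420]
BINARY_OP % → 8 % 420 = 8. Stack: [8]
STORE_FAST r → r=8. Stack: []
LOAD_FAST r → push 8. Stack: [8]
RETURN_VALUE → return 8.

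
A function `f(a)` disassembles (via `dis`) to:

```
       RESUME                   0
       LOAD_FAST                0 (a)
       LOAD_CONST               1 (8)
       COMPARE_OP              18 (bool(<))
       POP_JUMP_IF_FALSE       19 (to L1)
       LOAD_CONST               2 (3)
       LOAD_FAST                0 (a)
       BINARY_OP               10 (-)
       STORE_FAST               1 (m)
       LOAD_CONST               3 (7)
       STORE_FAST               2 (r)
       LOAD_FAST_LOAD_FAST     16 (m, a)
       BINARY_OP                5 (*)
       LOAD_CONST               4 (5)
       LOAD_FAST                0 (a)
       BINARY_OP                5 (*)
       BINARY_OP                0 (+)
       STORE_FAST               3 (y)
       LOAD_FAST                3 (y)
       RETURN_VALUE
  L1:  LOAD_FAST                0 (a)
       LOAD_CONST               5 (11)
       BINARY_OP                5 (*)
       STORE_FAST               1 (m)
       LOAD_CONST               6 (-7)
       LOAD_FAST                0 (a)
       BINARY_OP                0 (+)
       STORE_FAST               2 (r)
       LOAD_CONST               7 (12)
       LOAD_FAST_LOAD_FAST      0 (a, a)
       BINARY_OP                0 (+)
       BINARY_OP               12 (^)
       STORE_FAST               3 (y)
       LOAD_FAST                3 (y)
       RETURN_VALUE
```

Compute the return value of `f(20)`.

LOAD_FAST a → push 20. Stack: [20]
LOAD_CONST → push 8. Stack: [20, 8]
COMPARE_OP bool(<) → 20 vs 8 = False. Stack: [False]
POP_JUMP_IF_FALSE → pop False; jump. Stack: []
LOAD_FAST a → push 20. Stack: [20]
LOAD_CONST → push 11. Stack: [20, 11]
BINARY_OP * → 20 * 11 = 220. Stack: [220]
STORE_FAST m → m=220. Stack: []
LOAD_CONST → push -7. Stack: [-7]
LOAD_FAST a → push 20. Stack: [-7, 20]
BINARY_OP + → -7 + 20 = 13. Stack: [13]
STORE_FAST r → r=13. Stack: []
LOAD_CONST → push 12. Stack: [12]
LOAD_FAST_LOAD_FAST a,a → push 20,20. Stack: [12, 20, 20]
BINARY_OP + → 20 + 20 = 40. Stack: [12, 40]
BINARY_OP ^ → 12 ^ 40 = 36. Stack: [36]
STORE_FAST y → y=36. Stack: []
LOAD_FAST y → push 36. Stack: [36]
RETURN_VALUE → return 36.

36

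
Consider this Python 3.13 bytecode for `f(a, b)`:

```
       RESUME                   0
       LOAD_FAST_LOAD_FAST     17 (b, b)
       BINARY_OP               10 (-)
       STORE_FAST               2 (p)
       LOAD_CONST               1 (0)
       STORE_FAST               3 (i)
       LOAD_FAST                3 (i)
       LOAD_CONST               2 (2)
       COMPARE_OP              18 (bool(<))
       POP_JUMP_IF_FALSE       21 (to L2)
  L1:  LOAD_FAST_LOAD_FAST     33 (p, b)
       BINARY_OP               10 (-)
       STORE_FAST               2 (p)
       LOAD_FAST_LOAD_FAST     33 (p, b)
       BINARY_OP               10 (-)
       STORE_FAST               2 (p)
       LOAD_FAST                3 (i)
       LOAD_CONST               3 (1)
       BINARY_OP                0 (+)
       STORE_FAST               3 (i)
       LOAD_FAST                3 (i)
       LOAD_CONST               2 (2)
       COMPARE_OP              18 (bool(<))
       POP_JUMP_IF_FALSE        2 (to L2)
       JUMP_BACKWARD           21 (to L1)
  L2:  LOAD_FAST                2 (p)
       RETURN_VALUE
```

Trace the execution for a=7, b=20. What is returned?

-80

LOAD_FAST_LOAD_FAST b,b → push 20,20. Stack: [20, 20]
BINARY_OP - → 20 - 20 = 0. Stack: [0]
STORE_FAST p → p=0. Stack: []
LOAD_CONST → push 0. Stack: [0]
STORE_FAST i → i=0. Stack: []
LOAD_FAST i → push 0. Stack: [0]
LOAD_CONST → push 2. Stack: [0, 2]
COMPARE_OP bool(<) → 0 vs 2 = True. Stack: [True]
POP_JUMP_IF_FALSE → pop True; no jump. Stack: []
LOAD_FAST_LOAD_FAST p,b → push 0,20. Stack: [0, 20]
BINARY_OP - → 0 - 20 = -20. Stack: [-20]
STORE_FAST p → p=-20. Stack: []
LOAD_FAST_LOAD_FAST p,b → push -20,20. Stack: [-20, 20]
BINARY_OP - → -20 - 20 = -40. Stack: [-40]
STORE_FAST p → p=-40. Stack: []
LOAD_FAST i → push 0. Stack: [0]
LOAD_CONST → push 1. Stack: [0, 1]
BINARY_OP + → 0 + 1 = 1. Stack: [1]
STORE_FAST i → i=1. Stack: []
LOAD_FAST i → push 1. Stack: [1]
LOAD_CONST → push 2. Stack: [1, 2]
COMPARE_OP bool(<) → 1 vs 2 = True. Stack: [True]
POP_JUMP_IF_FALSE → pop True; no jump. Stack: []
LOAD_FAST_LOAD_FAST p,b → push -40,20. Stack: [-40, 20]
BINARY_OP - → -40 - 20 = -60. Stack: [-60]
STORE_FAST p → p=-60. Stack: []
LOAD_FAST_LOAD_FAST p,b → push -60,20. Stack: [-60, 20]
BINARY_OP - → -60 - 20 = -80. Stack: [-80]
STORE_FAST p → p=-80. Stack: []
LOAD_FAST i → push 1. Stack: [1]
LOAD_CONST → push 1. Stack: [1, 1]
BINARY_OP + → 1 + 1 = 2. Stack: [2]
STORE_FAST i → i=2. Stack: []
LOAD_FAST i → push 2. Stack: [2]
LOAD_CONST → push 2. Stack: [2, 2]
COMPARE_OP bool(<) → 2 vs 2 = False. Stack: [False]
POP_JUMP_IF_FALSE → pop False; jump. Stack: []
LOAD_FAST p → push -80. Stack: [-80]
RETURN_VALUE → return -80.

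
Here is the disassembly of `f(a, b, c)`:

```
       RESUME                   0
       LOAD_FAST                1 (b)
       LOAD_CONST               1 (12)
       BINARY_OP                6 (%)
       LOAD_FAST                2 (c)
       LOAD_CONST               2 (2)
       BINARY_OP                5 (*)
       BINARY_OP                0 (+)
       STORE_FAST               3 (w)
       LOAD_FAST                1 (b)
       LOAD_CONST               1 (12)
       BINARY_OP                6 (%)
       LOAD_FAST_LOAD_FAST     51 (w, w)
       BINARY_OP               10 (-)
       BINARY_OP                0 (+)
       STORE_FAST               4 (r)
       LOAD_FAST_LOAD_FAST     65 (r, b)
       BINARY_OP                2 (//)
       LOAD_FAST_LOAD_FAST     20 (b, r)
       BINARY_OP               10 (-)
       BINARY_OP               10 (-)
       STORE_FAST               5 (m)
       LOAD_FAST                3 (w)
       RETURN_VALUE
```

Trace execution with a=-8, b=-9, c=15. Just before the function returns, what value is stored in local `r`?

LOAD_FAST b → push -9. Stack: [-9]
LOAD_CONST → push 12. Stack: [-9, 12]
BINARY_OP % → -9 % 12 = 3. Stack: [3]
LOAD_FAST c → push 15. Stack: [3, 15]
LOAD_CONST → push 2. Stack: [3, 15, 2]
BINARY_OP * → 15 * 2 = 30. Stack: [3, 30]
BINARY_OP + → 3 + 30 = 33. Stack: [33]
STORE_FAST w → w=33. Stack: []
LOAD_FAST b → push -9. Stack: [-9]
LOAD_CONST → push 12. Stack: [-9, 12]
BINARY_OP % → -9 % 12 = 3. Stack: [3]
LOAD_FAST_LOAD_FAST w,w → push 33,33. Stack: [3, 33, 33]
BINARY_OP - → 33 - 33 = 0. Stack: [3, 0]
BINARY_OP + → 3 + 0 = 3. Stack: [3]
STORE_FAST r → r=3. Stack: []
LOAD_FAST_LOAD_FAST r,b → push 3,-9. Stack: [3, -9]
BINARY_OP // → 3 // -9 = -1. Stack: [-1]
LOAD_FAST_LOAD_FAST b,r → push -9,3. Stack: [-1, -9, 3]
BINARY_OP - → -9 - 3 = -12. Stack: [-1, -12]
BINARY_OP - → -1 - -12 = 11. Stack: [11]
STORE_FAST m → m=11. Stack: []
LOAD_FAST w → push 33. Stack: [33]
RETURN_VALUE → return 33.

3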